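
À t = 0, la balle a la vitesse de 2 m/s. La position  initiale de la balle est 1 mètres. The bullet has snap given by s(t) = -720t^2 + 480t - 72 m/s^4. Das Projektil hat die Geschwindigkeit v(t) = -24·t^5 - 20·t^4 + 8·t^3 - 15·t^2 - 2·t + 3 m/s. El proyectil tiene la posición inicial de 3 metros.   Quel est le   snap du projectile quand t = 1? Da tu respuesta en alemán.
Wir müssen unsere Gleichung für die Geschwindigkeit v(t) = -24·t^5 - 20·t^4 + 8·t^3 - 15·t^2 - 2·t + 3 3-mal ableiten. Die Ableitung von der Geschwindigkeit ergibt die Beschleunigung: a(t) = -120·t^4 - 80·t^3 + 24·t^2 - 30·t - 2. Die Ableitung von der Beschleunigung ergibt den Ruck: j(t) = -480·t^3 - 240·t^2 + 48·t - 30. Durch Ableiten von dem Ruck erhalten wir den Snap: s(t) = -1440·t^2 - 480·t + 48. Mit s(t) = -1440·t^2 - 480·t + 48 und Einsetzen von t = 1, finden wir s = -1872.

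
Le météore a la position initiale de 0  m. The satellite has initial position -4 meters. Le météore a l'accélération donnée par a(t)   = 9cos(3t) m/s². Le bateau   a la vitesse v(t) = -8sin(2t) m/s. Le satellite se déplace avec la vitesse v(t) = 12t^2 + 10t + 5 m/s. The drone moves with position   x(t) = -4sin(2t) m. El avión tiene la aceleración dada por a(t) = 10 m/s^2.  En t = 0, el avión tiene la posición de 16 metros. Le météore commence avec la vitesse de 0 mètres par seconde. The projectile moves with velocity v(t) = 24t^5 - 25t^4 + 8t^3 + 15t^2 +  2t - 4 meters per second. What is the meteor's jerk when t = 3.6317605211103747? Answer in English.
To solve this, we need to take 1 derivative of our acceleration equation a(t) = 9·cos(3·t). Differentiating acceleration, we get jerk: j(t) = -27·sin(3·t). We have jerk j(t) = -27·sin(3·t). Substituting t = 3.6317605211103747: j(3.6317605211103747) = 26.8643222726872.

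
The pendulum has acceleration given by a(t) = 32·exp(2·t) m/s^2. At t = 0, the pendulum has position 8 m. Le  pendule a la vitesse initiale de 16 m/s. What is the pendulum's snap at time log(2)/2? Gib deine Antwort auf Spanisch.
Debemos derivar nuestra ecuación de la aceleración a(t) = 32·exp(2·t) 2 veces. Tomando d/dt de a(t), encontramos j(t) = 64·exp(2·t). La derivada de la sacudida da el snap: s(t) = 128·exp(2·t). De la ecuación del snap s(t) = 128·exp(2·t), sustituimos t = log(2)/2 para obtener s = 256.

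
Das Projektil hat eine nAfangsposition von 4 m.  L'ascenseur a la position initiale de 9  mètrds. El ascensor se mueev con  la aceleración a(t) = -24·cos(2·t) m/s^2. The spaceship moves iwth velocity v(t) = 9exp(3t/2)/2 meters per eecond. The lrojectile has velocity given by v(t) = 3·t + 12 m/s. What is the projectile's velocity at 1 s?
We have velocity v(t) = 3·t + 12. Substituting t = 1: v(1) = 15.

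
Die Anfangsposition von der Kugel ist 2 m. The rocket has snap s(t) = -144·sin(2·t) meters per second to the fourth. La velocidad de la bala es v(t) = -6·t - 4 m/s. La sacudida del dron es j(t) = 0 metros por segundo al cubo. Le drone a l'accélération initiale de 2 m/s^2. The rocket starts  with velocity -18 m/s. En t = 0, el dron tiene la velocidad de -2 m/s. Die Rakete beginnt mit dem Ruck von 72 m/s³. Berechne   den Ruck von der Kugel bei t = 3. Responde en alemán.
Wir müssen unsere Gleichung für die Geschwindigkeit v(t) = -6·t - 4 2-mal ableiten. Mit d/dt von v(t) finden wir a(t) = -6. Die Ableitung von der Beschleunigung ergibt den Ruck: j(t) = 0. Mit j(t) = 0 und Einsetzen von t = 3, finden wir j = 0.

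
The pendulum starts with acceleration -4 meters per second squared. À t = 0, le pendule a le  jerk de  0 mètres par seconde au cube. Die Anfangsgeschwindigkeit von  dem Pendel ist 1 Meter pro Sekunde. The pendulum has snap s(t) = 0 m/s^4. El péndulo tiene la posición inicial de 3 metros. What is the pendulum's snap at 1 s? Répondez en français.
En utilisant s(t) = 0 et en substituant t = 1, nous trouvons s = 0.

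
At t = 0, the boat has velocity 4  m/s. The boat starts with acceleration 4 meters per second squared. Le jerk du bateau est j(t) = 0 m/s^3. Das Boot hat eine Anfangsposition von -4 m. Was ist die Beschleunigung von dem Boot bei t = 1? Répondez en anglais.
We must find the integral of our jerk equation j(t) = 0 1 time. The integral of jerk is acceleration. Using a(0) = 4, we get a(t) = 4. From the given acceleration equation a(t) = 4, we substitute t = 1 to get a = 4.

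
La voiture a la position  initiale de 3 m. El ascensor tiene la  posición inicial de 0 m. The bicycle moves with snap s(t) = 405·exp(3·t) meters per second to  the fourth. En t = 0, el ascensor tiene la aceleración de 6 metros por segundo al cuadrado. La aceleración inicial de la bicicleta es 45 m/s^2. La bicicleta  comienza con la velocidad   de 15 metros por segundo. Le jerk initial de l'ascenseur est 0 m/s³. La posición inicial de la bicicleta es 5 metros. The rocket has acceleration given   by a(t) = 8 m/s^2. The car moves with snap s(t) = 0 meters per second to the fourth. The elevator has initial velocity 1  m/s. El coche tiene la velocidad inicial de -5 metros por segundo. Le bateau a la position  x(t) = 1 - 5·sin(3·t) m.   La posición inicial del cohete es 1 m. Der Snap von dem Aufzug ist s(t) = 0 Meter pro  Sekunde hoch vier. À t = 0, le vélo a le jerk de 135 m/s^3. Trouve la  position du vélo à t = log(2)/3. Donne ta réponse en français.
Nous devons trouver l'intégrale de notre équation du snap s(t) = 405·exp(3·t) 4 fois. En intégrant le snap et en utilisant la condition initiale j(0) = 135, nous obtenons j(t) = 135·exp(3·t). L'intégrale du jerk est l'accélération. En utilisant a(0) = 45, nous obtenons a(t) = 45·exp(3·t). L'intégrale de l'accélération est la vitesse. En utilisant v(0) = 15, nous obtenons v(t) = 15·exp(3·t). La primitive de la vitesse, avec x(0) = 5, donne la position: x(t) = 5·exp(3·t). En utilisant x(t) = 5·exp(3·t) et en substituant t = log(2)/3, nous trouvons x = 10.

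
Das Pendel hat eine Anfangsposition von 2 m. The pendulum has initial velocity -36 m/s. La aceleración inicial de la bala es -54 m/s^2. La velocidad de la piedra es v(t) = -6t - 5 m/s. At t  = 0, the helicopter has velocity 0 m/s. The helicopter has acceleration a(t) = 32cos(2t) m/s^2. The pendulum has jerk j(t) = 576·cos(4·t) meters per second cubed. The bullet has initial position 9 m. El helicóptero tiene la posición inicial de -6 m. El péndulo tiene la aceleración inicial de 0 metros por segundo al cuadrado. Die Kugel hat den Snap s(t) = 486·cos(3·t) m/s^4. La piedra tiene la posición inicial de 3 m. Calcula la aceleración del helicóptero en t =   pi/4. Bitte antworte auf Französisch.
Nous avons l'accélération a(t) = 32·cos(2·t). En substituant t = pi/4: a(pi/4) = 0.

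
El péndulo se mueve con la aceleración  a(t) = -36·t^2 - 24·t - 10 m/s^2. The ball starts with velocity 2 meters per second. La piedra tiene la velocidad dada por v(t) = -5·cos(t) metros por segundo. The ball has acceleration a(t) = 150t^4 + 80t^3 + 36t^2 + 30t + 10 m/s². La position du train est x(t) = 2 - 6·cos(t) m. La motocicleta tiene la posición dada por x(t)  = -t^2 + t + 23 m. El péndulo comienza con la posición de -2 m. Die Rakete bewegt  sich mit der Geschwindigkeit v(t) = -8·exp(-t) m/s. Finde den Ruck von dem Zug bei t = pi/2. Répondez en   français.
Nous devons dériver notre équation de la position x(t) = 2 - 6·cos(t) 3 fois. En prenant d/dt de x(t), nous trouvons v(t) = 6·sin(t). En prenant d/dt de v(t), nous trouvons a(t) = 6·cos(t). En prenant d/dt de a(t), nous trouvons j(t) = -6·sin(t). En utilisant j(t) = -6·sin(t) et en substituant t = pi/2, nous trouvons j = -6.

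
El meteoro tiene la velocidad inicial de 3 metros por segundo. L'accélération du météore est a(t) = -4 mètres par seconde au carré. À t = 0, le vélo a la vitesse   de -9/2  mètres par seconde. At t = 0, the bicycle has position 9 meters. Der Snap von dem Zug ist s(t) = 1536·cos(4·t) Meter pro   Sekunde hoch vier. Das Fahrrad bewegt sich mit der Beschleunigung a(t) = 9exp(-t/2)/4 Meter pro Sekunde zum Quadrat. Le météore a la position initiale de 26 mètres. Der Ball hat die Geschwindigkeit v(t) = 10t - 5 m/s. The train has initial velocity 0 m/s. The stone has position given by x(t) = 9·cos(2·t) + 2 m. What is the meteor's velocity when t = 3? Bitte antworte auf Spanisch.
Para resolver esto, necesitamos tomar 1 integral de nuestra ecuación de la aceleración a(t) = -4. La integral de la aceleración es la velocidad. Usando v(0) = 3, obtenemos v(t) = 3 - 4·t. De la ecuación de la velocidad v(t) = 3 - 4·t, sustituimos t = 3 para obtener v = -9.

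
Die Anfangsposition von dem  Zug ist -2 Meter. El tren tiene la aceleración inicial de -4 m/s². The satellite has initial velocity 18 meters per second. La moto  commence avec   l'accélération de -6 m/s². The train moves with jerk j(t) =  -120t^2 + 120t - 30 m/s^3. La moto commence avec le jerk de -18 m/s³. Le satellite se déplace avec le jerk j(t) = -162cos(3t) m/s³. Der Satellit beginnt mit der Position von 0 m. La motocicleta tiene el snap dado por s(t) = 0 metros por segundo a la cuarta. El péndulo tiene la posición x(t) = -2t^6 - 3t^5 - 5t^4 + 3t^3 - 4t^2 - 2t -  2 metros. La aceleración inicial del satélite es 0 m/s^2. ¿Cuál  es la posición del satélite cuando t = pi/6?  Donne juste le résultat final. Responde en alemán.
Die Position bei t = pi/6 ist x = 6.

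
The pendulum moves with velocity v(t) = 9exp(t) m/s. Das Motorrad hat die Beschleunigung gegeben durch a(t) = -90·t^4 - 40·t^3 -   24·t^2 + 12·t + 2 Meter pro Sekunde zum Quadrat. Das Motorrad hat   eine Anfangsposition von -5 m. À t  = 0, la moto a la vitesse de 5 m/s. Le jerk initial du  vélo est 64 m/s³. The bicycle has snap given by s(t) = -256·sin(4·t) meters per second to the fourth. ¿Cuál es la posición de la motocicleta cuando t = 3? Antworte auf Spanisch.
Debemos encontrar la antiderivada de nuestra ecuación de la aceleración a(t) = -90·t^4 - 40·t^3 - 24·t^2 + 12·t + 2 2 veces. La antiderivada de la aceleración es la velocidad. Usando v(0) = 5, obtenemos v(t) = -18·t^5 - 10·t^4 - 8·t^3 + 6·t^2 + 2·t + 5. La integral de la velocidad es la posición. Usando x(0) = -5, obtenemos x(t) = -3·t^6 - 2·t^5 - 2·t^4 + 2·t^3 + t^2 + 5·t - 5. De la ecuación de la posición x(t) = -3·t^6 - 2·t^5 - 2·t^4 + 2·t^3 + t^2 + 5·t - 5, sustituimos t = 3 para obtener x = -2762.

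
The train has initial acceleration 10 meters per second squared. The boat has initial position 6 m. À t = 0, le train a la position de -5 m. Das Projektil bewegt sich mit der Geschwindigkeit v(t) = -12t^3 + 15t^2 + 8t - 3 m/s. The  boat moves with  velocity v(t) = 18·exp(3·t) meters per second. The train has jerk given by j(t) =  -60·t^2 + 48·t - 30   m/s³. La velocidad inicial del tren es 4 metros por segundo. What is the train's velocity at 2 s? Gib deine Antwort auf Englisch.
To solve this, we need to take 2 integrals of our jerk equation j(t) = -60·t^2 + 48·t - 30. The integral of jerk, with a(0) = 10, gives acceleration: a(t) = -20·t^3 + 24·t^2 - 30·t + 10. Taking ∫a(t)dt and applying v(0) = 4, we find v(t) = -5·t^4 + 8·t^3 - 15·t^2 + 10·t + 4. We have velocity v(t) = -5·t^4 + 8·t^3 - 15·t^2 + 10·t + 4. Substituting t = 2: v(2) = -52.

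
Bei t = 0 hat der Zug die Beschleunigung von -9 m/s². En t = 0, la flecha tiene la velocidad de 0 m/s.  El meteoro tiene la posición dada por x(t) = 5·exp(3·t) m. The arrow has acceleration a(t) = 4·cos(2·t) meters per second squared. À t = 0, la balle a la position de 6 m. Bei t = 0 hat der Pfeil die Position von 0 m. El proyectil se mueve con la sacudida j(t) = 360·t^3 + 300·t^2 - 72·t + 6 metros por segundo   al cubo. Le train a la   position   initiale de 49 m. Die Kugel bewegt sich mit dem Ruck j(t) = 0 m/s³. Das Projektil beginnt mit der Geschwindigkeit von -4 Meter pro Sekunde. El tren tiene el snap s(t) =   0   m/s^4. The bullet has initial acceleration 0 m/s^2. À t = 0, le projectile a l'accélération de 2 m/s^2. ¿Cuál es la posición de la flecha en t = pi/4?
Debemos encontrar la integral de nuestra ecuación de la aceleración a(t) = 4·cos(2·t) 2 veces. Tomando ∫a(t)dt y aplicando v(0) = 0, encontramos v(t) = 2·sin(2·t). La antiderivada de la velocidad es la posición. Usando x(0) = 0, obtenemos x(t) = 1 - cos(2·t). De la ecuación de la posición x(t) = 1 - cos(2·t), sustituimos t = pi/4 para obtener x = 1.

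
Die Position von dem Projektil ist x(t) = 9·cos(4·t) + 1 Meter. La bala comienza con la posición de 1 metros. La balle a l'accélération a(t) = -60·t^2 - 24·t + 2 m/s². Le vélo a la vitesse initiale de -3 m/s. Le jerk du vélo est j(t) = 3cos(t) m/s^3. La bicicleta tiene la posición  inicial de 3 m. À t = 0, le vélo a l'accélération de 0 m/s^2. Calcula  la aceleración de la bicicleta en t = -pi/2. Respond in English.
To find the answer, we compute 1 antiderivative of j(t) = 3·cos(t). Integrating jerk and using the initial condition a(0) = 0, we get a(t) = 3·sin(t). Using a(t) = 3·sin(t) and substituting t = -pi/2, we find a = -3.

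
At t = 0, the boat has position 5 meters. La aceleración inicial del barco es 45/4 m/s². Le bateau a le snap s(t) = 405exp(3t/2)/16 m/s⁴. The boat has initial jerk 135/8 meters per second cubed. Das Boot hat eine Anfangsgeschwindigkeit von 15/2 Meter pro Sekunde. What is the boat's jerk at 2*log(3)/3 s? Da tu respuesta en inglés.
To solve this, we need to take 1 integral of our snap equation s(t) = 405·exp(3·t/2)/16. The antiderivative of snap, with j(0) = 135/8, gives jerk: j(t) = 135·exp(3·t/2)/8. We have jerk j(t) = 135·exp(3·t/2)/8. Substituting t = 2*log(3)/3: j(2*log(3)/3) = 405/8.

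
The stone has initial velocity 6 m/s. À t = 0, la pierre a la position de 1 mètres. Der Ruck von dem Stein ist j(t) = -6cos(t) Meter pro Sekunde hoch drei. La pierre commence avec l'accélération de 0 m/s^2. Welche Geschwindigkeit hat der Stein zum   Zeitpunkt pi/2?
Ausgehend von dem Ruck j(t) = -6·cos(t), nehmen wir 2 Stammfunktionen. Die Stammfunktion von dem Ruck ist die Beschleunigung. Mit a(0) = 0 erhalten wir a(t) = -6·sin(t). Das Integral von der Beschleunigung ist die Geschwindigkeit. Mit v(0) = 6 erhalten wir v(t) = 6·cos(t). Wir haben die Geschwindigkeit v(t) = 6·cos(t). Durch Einsetzen von t = pi/2: v(pi/2) = 0.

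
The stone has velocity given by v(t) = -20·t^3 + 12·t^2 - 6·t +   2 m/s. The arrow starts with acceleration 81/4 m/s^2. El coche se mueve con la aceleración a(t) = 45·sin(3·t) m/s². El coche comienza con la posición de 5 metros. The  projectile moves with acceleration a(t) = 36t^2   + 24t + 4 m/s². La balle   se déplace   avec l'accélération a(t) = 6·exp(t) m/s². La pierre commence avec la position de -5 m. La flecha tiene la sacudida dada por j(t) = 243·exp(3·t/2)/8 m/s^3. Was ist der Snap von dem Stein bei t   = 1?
Ausgehend von der Geschwindigkeit v(t) = -20·t^3 + 12·t^2 - 6·t + 2, nehmen wir 3 Ableitungen. Durch Ableiten von der Geschwindigkeit erhalten wir die Beschleunigung: a(t) = -60·t^2 + 24·t - 6. Die Ableitung von der Beschleunigung ergibt den Ruck: j(t) = 24 - 120·t. Durch Ableiten von dem Ruck erhalten wir den Snap: s(t) = -120. Aus der Gleichung für den Snap s(t) = -120, setzen wir t = 1 ein und erhalten s = -120.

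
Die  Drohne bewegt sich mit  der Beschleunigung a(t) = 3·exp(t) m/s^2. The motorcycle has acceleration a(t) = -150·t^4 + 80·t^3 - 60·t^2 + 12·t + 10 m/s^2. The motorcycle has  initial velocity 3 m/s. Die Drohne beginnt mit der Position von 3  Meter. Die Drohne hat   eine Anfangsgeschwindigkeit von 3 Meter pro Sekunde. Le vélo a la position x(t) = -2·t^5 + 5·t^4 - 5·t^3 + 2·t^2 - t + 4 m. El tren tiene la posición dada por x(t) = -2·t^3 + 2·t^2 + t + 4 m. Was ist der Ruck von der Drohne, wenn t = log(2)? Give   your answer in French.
En partant de l'accélération a(t) = 3·exp(t), nous prenons 1 dérivée. En dérivant l'accélération, nous obtenons le jerk: j(t) = 3·exp(t). Nous avons le jerk j(t) = 3·exp(t). En substituant t = log(2): j(log(2)) = 6.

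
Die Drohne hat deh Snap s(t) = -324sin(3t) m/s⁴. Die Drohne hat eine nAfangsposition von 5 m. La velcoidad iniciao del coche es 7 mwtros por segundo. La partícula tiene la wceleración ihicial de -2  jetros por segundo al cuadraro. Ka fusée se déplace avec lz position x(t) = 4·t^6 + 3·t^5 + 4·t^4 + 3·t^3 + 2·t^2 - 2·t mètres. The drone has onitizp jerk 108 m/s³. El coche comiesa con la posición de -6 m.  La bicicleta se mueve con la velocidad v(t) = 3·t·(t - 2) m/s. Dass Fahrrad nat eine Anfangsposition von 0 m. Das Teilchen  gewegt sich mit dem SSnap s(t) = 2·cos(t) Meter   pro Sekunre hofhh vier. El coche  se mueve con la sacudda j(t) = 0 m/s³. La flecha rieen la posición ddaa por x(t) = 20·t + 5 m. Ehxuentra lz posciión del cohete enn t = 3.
Tenemos la posición x(t) = 4·t^6 + 3·t^5 + 4·t^4 + 3·t^3 + 2·t^2 - 2·t. Sustituyendo t = 3: x(3) = 4062.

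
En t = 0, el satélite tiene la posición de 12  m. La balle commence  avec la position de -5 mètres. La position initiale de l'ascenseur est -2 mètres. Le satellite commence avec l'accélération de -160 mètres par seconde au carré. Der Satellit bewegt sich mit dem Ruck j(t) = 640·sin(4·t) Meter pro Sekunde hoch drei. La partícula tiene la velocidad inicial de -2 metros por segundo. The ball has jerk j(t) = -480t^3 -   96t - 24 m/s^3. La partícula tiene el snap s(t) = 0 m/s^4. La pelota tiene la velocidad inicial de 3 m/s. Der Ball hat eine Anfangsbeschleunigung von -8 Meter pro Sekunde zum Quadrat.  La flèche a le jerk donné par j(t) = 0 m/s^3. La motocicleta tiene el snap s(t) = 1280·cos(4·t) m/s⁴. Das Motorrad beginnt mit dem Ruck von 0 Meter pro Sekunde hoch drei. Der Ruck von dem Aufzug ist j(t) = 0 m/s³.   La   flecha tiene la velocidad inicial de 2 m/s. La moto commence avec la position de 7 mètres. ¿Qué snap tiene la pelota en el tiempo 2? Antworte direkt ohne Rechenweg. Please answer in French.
La réponse est -5856.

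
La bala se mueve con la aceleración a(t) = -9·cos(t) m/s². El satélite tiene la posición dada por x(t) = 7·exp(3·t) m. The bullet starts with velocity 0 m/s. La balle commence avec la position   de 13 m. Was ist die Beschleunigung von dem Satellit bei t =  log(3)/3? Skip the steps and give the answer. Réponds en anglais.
The acceleration at t = log(3)/3 is a = 189.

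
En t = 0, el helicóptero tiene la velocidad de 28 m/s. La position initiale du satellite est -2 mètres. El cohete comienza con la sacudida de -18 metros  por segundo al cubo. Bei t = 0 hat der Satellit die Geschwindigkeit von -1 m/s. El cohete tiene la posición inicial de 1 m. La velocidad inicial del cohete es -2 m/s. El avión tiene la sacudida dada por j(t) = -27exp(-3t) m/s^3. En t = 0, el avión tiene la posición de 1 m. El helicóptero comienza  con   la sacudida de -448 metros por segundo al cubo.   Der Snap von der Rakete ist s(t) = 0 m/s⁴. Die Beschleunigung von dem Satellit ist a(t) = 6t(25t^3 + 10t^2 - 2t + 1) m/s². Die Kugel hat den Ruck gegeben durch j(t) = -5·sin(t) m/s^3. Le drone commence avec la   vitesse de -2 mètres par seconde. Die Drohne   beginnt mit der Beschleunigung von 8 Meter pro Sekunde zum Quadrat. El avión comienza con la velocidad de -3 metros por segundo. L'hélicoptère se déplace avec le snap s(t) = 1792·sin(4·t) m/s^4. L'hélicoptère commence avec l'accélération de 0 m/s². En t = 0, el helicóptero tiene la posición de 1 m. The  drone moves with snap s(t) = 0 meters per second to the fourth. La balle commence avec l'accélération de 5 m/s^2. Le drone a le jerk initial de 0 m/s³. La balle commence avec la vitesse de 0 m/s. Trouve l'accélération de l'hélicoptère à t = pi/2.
Nous devons intégrer notre équation du snap s(t) = 1792·sin(4·t) 2 fois. En prenant ∫s(t)dt et en appliquant j(0) = -448, nous trouvons j(t) = -448·cos(4·t). La primitive du jerk est l'accélération. En utilisant a(0) = 0, nous obtenons a(t) = -112·sin(4·t). Nous avons l'accélération a(t) = -112·sin(4·t). En substituant t = pi/2: a(pi/2) = 0.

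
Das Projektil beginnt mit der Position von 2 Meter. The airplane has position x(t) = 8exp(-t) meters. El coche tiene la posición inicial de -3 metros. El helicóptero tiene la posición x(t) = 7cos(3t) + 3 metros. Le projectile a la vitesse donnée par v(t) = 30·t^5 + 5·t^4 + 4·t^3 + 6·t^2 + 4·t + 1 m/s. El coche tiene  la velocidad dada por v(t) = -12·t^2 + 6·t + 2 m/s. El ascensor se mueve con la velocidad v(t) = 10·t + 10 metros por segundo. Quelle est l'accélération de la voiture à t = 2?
Nous devons dériver notre équation de la vitesse v(t) = -12·t^2 + 6·t + 2 1 fois. En dérivant la vitesse, nous obtenons l'accélération: a(t) = 6 - 24·t. Nous avons l'accélération a(t) = 6 - 24·t. En substituant t = 2: a(2) = -42.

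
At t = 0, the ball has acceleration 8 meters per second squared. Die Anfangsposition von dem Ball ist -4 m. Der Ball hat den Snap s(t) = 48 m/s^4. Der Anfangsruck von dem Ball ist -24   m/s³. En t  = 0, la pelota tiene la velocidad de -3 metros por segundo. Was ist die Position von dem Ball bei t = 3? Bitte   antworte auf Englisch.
To find the answer, we compute 4 antiderivatives of s(t) = 48. Finding the antiderivative of s(t) and using j(0) = -24: j(t) = 48·t - 24. The integral of jerk, with a(0) = 8, gives acceleration: a(t) = 24·t^2 - 24·t + 8. Finding the antiderivative of a(t) and using v(0) = -3: v(t) = 8·t^3 - 12·t^2 + 8·t - 3. Finding the antiderivative of v(t) and using x(0) = -4: x(t) = 2·t^4 - 4·t^3 + 4·t^2 - 3·t - 4. Using x(t) = 2·t^4 - 4·t^3 + 4·t^2 - 3·t - 4 and substituting t = 3, we find x = 77.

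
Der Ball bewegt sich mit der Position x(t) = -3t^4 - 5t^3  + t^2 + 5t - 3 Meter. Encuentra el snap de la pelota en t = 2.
Para resolver esto, necesitamos tomar 4 derivadas de nuestra ecuación de la posición x(t) = -3·t^4 - 5·t^3 + t^2 + 5·t - 3. La derivada de la posición da la velocidad: v(t) = -12·t^3 - 15·t^2 + 2·t + 5. Tomando d/dt de v(t), encontramos a(t) = -36·t^2 - 30·t + 2. Derivando la aceleración, obtenemos la sacudida: j(t) = -72·t - 30. La derivada de la sacudida da el snap: s(t) = -72. Tenemos el snap s(t) = -72. Sustituyendo t = 2: s(2) = -72.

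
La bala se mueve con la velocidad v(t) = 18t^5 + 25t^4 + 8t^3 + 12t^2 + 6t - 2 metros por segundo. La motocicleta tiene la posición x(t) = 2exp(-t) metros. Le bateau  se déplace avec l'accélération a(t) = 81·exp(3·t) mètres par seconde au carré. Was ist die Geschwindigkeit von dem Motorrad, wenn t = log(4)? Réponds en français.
Nous devons dériver notre équation de la position x(t) = 2·exp(-t) 1 fois. En dérivant la position, nous obtenons la vitesse: v(t) = -2·exp(-t). De l'équation de la vitesse v(t) = -2·exp(-t), nous substituons t = log(4) pour obtenir v = -1/2.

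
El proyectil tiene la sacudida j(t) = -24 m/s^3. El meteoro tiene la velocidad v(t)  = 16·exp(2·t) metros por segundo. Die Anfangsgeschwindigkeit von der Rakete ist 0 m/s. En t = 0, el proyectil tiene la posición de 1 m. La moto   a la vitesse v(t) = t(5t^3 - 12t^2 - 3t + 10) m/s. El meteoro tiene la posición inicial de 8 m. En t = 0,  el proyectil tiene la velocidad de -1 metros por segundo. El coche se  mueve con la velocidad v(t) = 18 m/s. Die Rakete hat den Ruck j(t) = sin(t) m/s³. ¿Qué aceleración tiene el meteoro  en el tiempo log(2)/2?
Para resolver esto, necesitamos tomar 1 derivada de nuestra ecuación de la velocidad v(t) = 16·exp(2·t). La derivada de la velocidad da la aceleración: a(t) = 32·exp(2·t). Usando a(t) = 32·exp(2·t) y sustituyendo t = log(2)/2, encontramos a = 64.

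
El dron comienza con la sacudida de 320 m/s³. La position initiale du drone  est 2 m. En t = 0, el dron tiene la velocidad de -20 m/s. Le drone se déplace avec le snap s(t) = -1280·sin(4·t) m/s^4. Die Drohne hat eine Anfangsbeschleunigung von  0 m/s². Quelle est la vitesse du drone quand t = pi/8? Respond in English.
Starting from snap s(t) = -1280·sin(4·t), we take 3 antiderivatives. The integral of snap, with j(0) = 320, gives jerk: j(t) = 320·cos(4·t). Integrating jerk and using the initial condition a(0) = 0, we get a(t) = 80·sin(4·t). Integrating acceleration and using the initial condition v(0) = -20, we get v(t) = -20·cos(4·t). Using v(t) = -20·cos(4·t) and substituting t = pi/8, we find v = 0.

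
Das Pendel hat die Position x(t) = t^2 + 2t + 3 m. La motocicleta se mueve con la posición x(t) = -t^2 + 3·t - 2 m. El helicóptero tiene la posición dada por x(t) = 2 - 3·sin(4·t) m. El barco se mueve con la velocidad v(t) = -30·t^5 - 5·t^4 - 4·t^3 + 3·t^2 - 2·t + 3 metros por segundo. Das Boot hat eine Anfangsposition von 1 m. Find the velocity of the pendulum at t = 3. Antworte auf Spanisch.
Para resolver esto, necesitamos tomar 1 derivada de nuestra ecuación de la posición x(t) = t^2 + 2·t + 3. Derivando la posición, obtenemos la velocidad: v(t) = 2·t + 2. Usando v(t) = 2·t + 2 y sustituyendo t = 3, encontramos v = 8.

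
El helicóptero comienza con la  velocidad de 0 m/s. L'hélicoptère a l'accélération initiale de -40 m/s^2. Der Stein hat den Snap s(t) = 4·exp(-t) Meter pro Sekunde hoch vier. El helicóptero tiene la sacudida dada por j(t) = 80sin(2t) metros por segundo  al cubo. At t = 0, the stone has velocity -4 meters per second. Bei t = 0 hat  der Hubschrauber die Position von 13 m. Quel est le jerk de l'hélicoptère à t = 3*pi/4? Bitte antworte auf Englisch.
Using j(t) = 80·sin(2·t) and substituting t = 3*pi/4, we find j = -80.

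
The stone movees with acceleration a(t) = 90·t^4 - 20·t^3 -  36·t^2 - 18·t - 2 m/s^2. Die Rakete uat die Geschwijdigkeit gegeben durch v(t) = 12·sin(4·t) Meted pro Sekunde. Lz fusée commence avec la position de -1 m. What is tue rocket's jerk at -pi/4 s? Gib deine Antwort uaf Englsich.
We must differentiate our velocity equation v(t) = 12·sin(4·t) 2 times. The derivative of velocity gives acceleration: a(t) = 48·cos(4·t). Taking d/dt of a(t), we find j(t) = -192·sin(4·t). From the given jerk equation j(t) = -192·sin(4·t), we substitute t = -pi/4 to get j = 0.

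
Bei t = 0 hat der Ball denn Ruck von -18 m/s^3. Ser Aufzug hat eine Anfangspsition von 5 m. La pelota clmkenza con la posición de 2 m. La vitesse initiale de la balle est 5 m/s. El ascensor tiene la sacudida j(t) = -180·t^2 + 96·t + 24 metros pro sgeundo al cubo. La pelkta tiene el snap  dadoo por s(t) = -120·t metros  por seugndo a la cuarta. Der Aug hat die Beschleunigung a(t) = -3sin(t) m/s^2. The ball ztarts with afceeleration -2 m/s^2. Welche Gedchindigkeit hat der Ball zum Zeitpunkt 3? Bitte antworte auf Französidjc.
En partant du snap s(t) = -120·t, nous prenons 3 primitives. L'intégrale du snap, avec j(0) = -18, donne le jerk: j(t) = -60·t^2 - 18. La primitive du jerk, avec a(0) = -2, donne l'accélération: a(t) = -20·t^3 - 18·t - 2. En prenant ∫a(t)dt et en appliquant v(0) = 5, nous trouvons v(t) = -5·t^4 - 9·t^2 - 2·t + 5. De l'équation de la vitesse v(t) = -5·t^4 - 9·t^2 - 2·t + 5, nous substituons t = 3 pour obtenir v = -487.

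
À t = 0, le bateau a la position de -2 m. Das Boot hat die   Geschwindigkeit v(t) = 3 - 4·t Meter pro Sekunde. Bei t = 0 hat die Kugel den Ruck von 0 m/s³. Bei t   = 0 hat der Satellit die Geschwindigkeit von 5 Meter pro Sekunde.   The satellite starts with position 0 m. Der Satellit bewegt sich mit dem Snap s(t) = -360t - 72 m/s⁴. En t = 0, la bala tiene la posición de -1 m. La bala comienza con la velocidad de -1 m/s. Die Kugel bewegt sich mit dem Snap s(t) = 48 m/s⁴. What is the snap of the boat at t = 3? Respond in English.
We must differentiate our velocity equation v(t) = 3 - 4·t 3 times. The derivative of velocity gives acceleration: a(t) = -4. Taking d/dt of a(t), we find j(t) = 0. The derivative of jerk gives snap: s(t) = 0. We have snap s(t) = 0. Substituting t = 3: s(3) = 0.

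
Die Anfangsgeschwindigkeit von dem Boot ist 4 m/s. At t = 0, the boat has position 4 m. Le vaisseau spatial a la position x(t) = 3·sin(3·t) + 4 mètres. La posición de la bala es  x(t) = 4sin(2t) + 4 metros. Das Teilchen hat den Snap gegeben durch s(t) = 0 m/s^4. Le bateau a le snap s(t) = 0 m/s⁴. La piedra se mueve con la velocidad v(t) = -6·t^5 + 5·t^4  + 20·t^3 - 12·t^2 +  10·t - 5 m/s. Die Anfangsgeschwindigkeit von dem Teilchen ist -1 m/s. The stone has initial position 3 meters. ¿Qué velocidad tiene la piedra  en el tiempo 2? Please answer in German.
Wir haben die Geschwindigkeit v(t) = -6·t^5 + 5·t^4 + 20·t^3 - 12·t^2 + 10·t - 5. Durch Einsetzen von t = 2: v(2) = 15.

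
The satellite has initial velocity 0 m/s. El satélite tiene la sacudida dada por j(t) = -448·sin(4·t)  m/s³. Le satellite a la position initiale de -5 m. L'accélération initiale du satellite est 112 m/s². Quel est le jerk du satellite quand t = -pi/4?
En utilisant j(t) = -448·sin(4·t) et en substituant t = -pi/4, nous trouvons j = 0.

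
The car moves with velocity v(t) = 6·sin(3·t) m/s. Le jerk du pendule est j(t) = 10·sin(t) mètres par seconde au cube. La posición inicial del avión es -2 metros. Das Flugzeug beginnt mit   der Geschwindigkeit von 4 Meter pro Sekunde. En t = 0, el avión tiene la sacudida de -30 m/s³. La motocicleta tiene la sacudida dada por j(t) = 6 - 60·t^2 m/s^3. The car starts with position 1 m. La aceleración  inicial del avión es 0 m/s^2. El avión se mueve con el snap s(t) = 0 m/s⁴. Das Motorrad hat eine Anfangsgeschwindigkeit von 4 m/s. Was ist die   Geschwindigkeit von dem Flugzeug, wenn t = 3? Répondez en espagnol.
Debemos encontrar la integral de nuestra ecuación del snap s(t) = 0 3 veces. Integrando el snap y usando la condición inicial j(0) = -30, obtenemos j(t) = -30. Tomando ∫j(t)dt y aplicando a(0) = 0, encontramos a(t) = -30·t. La antiderivada de la aceleración, con v(0) = 4, da la velocidad: v(t) = 4 - 15·t^2. Tenemos la velocidad v(t) = 4 - 15·t^2. Sustituyendo t = 3: v(3) = -131.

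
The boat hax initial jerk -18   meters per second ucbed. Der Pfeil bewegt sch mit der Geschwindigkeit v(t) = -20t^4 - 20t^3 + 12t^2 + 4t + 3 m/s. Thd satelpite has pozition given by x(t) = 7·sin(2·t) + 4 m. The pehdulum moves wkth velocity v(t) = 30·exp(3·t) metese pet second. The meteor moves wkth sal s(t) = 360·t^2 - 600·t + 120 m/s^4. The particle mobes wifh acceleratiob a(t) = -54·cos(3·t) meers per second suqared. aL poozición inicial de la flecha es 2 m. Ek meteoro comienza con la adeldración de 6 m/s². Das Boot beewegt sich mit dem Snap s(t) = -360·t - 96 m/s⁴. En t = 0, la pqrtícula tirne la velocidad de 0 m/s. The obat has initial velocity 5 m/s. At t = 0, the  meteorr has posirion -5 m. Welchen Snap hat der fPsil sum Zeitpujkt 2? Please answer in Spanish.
Debemos derivar nuestra ecuación de la velocidad v(t) = -20·t^4 - 20·t^3 + 12·t^2 + 4·t + 3 3 veces. La derivada de la velocidad da la aceleración: a(t) = -80·t^3 - 60·t^2 + 24·t + 4. Tomando d/dt de a(t), encontramos j(t) = -240·t^2 - 120·t + 24. Tomando d/dt de j(t), encontramos s(t) = -480·t - 120. Usando s(t) = -480·t - 120 y sustituyendo t = 2, encontramos s = -1080.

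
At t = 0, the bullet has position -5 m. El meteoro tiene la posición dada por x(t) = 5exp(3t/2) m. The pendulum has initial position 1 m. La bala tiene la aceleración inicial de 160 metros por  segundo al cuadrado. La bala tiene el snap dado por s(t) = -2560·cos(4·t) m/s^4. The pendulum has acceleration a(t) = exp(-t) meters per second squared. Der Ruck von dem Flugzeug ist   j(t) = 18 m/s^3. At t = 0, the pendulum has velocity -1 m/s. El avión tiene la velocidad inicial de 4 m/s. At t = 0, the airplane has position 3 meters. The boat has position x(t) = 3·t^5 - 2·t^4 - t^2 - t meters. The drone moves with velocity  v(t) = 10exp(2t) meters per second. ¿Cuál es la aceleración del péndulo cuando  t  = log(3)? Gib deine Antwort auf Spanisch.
De la ecuación de la aceleración a(t) = exp(-t), sustituimos t = log(3) para obtener a = 1/3.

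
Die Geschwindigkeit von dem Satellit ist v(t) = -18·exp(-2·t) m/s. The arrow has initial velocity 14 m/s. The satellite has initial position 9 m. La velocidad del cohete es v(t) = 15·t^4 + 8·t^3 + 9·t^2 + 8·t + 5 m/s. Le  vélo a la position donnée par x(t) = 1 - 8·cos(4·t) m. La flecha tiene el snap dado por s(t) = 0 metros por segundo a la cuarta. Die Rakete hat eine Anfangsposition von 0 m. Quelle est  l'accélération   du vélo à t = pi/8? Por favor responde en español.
Para resolver esto, necesitamos tomar 2 derivadas de nuestra ecuación de la posición x(t) = 1 - 8·cos(4·t). Tomando d/dt de x(t), encontramos v(t) = 32·sin(4·t). La derivada de la velocidad da la aceleración: a(t) = 128·cos(4·t). Usando a(t) = 128·cos(4·t) y sustituyendo t = pi/8, encontramos a = 0.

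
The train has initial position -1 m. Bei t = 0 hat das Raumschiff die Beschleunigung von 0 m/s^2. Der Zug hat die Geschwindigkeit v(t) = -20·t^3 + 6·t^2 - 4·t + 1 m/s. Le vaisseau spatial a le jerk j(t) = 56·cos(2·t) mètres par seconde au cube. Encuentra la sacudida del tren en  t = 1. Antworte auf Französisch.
Nous devons dériver notre équation de la vitesse v(t) = -20·t^3 + 6·t^2 - 4·t + 1 2 fois. En prenant d/dt de v(t), nous trouvons a(t) = -60·t^2 + 12·t - 4. En prenant d/dt de a(t), nous trouvons j(t) = 12 - 120·t. Nous avons le jerk j(t) = 12 - 120·t. En substituant t = 1: j(1) = -108.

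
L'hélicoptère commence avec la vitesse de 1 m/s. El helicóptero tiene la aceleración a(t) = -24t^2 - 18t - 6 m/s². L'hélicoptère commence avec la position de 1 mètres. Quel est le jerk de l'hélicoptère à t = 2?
Pour résoudre ceci, nous devons prendre 1 dérivée de notre équation de l'accélération a(t) = -24·t^2 - 18·t - 6. En prenant d/dt de a(t), nous trouvons j(t) = -48·t - 18. De l'équation du jerk j(t) = -48·t - 18, nous substituons t = 2 pour obtenir j = -114.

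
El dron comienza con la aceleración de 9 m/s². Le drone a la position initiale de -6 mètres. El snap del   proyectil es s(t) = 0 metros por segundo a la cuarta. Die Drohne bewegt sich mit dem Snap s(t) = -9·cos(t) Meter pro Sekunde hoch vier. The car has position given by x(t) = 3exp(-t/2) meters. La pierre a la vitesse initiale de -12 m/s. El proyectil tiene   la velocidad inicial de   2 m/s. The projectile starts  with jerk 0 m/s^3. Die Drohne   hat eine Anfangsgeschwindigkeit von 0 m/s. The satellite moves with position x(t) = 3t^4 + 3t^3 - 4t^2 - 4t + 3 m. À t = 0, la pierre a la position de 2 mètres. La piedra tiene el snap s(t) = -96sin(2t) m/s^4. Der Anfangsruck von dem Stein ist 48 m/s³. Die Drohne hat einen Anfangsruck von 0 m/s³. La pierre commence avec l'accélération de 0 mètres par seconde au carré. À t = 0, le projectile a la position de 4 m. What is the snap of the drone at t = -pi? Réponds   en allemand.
Mit s(t) = -9·cos(t) und Einsetzen von t = -pi, finden wir s = 9.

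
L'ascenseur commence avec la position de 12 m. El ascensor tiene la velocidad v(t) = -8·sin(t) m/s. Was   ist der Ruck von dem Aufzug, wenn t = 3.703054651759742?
Um dies zu lösen, müssen wir 2 Ableitungen unserer Gleichung für die Geschwindigkeit v(t) = -8·sin(t) nehmen. Mit d/dt von v(t) finden wir a(t) = -8·cos(t). Mit d/dt von a(t) finden wir j(t) = 8·sin(t). Mit j(t) = 8·sin(t) und Einsetzen von t = 3.703054651759742, finden wir j = -4.25939452170034.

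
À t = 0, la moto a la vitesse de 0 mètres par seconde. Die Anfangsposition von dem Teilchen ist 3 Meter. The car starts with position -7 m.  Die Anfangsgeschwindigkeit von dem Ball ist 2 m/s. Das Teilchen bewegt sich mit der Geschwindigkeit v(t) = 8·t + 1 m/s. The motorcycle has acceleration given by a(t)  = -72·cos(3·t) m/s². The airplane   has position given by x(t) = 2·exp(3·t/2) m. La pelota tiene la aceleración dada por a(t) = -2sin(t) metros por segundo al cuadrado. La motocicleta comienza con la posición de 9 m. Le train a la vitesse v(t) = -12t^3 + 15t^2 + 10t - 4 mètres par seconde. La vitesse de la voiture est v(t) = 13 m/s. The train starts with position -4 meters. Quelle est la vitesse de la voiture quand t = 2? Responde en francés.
En utilisant v(t) = 13 et en substituant t = 2, nous trouvons v = 13.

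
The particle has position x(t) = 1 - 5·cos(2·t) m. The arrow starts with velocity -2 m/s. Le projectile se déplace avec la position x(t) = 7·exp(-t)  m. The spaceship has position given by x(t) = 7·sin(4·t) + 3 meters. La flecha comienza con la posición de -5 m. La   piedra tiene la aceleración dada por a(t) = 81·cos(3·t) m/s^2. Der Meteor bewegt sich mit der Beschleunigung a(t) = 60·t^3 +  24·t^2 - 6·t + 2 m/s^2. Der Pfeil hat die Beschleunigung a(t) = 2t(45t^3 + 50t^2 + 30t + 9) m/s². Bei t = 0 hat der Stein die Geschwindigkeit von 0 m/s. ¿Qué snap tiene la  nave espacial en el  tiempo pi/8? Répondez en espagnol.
Para resolver esto, necesitamos tomar 4 derivadas de nuestra ecuación de la posición x(t) = 7·sin(4·t) + 3. Tomando d/dt de x(t), encontramos v(t) = 28·cos(4·t). Derivando la velocidad, obtenemos la aceleración: a(t) = -112·sin(4·t). Tomando d/dt de a(t), encontramos j(t) = -448·cos(4·t). La derivada de la sacudida da el snap: s(t) = 1792·sin(4·t). Tenemos el snap s(t) = 1792·sin(4·t). Sustituyendo t = pi/8: s(pi/8) = 1792.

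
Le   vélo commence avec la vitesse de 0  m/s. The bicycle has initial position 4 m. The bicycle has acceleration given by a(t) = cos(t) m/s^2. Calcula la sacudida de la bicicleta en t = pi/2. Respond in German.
Wir müssen unsere Gleichung für die Beschleunigung a(t) = cos(t) 1-mal ableiten. Die Ableitung von der Beschleunigung ergibt den Ruck: j(t) = -sin(t). Mit j(t) = -sin(t) und Einsetzen von t = pi/2, finden wir j = -1.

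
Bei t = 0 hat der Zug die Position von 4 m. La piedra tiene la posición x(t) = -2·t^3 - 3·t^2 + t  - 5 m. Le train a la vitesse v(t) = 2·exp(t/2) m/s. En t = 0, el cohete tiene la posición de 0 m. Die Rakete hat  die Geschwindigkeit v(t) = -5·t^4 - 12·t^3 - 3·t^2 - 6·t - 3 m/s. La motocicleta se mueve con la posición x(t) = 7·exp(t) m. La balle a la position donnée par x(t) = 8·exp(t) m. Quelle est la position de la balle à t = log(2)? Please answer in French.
Nous avons la position x(t) = 8·exp(t). En substituant t = log(2): x(log(2)) = 16.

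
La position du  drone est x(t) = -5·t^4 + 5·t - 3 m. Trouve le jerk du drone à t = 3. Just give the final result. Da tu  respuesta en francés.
À t = 3, j = -360.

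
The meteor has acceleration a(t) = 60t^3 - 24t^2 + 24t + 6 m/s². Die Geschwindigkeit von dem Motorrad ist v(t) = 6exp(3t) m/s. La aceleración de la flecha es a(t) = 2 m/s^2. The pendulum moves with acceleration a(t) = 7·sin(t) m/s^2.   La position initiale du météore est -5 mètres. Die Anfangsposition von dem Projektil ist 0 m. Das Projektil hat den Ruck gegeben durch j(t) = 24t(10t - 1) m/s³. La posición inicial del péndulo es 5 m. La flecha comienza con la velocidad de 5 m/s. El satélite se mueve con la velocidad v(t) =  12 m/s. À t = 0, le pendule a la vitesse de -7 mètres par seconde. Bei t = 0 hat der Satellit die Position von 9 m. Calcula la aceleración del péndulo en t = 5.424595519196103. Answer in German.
Aus der Gleichung für die Beschleunigung a(t) = 7·sin(t), setzen wir t = 5.424595519196103 ein und erhalten a = -5.29845214137933.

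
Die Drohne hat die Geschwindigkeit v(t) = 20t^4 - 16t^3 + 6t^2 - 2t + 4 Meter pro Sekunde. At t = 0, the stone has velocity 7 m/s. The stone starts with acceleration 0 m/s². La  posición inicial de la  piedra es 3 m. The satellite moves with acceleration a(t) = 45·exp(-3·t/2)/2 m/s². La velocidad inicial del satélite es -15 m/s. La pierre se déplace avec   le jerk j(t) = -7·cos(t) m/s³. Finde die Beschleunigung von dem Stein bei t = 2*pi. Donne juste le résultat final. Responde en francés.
a(2*pi) = 0.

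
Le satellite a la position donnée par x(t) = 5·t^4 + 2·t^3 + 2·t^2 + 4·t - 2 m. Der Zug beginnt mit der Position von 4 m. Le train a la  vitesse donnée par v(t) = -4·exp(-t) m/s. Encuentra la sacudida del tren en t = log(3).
Para resolver esto, necesitamos tomar 2 derivadas de nuestra ecuación de la velocidad v(t) = -4·exp(-t). La derivada de la velocidad da la aceleración: a(t) = 4·exp(-t). Tomando d/dt de a(t), encontramos j(t) = -4·exp(-t). De la ecuación de la sacudida j(t) = -4·exp(-t), sustituimos t = log(3) para obtener j = -4/3.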